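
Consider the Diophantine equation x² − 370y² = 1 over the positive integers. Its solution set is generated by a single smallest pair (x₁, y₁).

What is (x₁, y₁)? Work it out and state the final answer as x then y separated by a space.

213859 11118

[19; 4,4,38] for √370; ℓ=3 ⇒ convergent index 5
i=0: a=19 ⇒ p=19, q=1
…
i=2: a=4 ⇒ p=327, q=17
i=3: a=38 ⇒ p=12503, q=650
i=4: a=4 ⇒ p=50339, q=2617
i=5: a=4 ⇒ p=213859, q=11118
fundamental: x₁=213859, y₁=11118  (since 45735671881 − 370·123609924 = 1)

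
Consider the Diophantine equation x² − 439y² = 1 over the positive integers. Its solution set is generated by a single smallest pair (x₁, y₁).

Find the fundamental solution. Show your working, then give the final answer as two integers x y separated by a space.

440 21

d=439: √d = [20; 1,19,1,40] (ℓ=4, even), read p_3/q_3
k=0  a_k=20  p_k/q_k = 20/1
k=1  a_k=1  p_k/q_k = 21/1
k=2  a_k=19  p_k/q_k = 419/20
k=3  a_k=1  p_k/q_k = 440/21
→ (440, 21).  Check: 440²=193600, 439·21²=193599, difference 1.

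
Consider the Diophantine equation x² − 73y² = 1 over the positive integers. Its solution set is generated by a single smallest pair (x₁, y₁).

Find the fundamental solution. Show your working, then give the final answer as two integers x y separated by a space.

2281249 267000

√73 → a₀=8, period (1,1,5,5,1,1,16); ℓ=7 odd so k=13
step 0: (8, 1)  from 8·(1,0) + (0,1)
…
step 2: (17, 2)  from 1·(9,1) + (8,1)
step 3: (94, 11)  from 5·(17,2) + (9,1)
step 4: (487, 57)  from 5·(94,11) + (17,2)
step 5: (581, 68)  from 1·(487,57) + (94,11)
step 6: (1068, 125)  from 1·(581,68) + (487,57)
…
step 8: (18737, 2193)  from 1·(17669,2068) + (1068,125)
step 9: (36406, 4261)  from 1·(18737,2193) + (17669,2068)
step 10: (200767, 23498)  from 5·(36406,4261) + (18737,2193)
step 11: (1040241, 121751)  from 5·(200767,23498) + (36406,4261)
step 12: (1241008, 145249)  from 1·(1040241,121751) + (200767,23498)
step 13: (2281249, 267000)  from 1·(1241008,145249) + (1040241,121751)
→ (2281249, 267000).  Check: 2281249²=5204097000001, 73·267000²=5204097000000, difference 1.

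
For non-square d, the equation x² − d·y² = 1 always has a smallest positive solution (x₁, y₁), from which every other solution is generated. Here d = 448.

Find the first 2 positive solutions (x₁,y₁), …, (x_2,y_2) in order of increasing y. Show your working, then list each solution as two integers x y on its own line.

[21; 6,42] for √448; ℓ=2 ⇒ convergent index 1
k=0  a_k=21  p_k/q_k = 21/1
k=1  a_k=6  p_k/q_k = 127/6
→ (127, 6).  Check: 127²=16129, 448·6²=16128, difference 1.
n=2: (127,6)∘(127,6) = (127·127+448·6·6, 127·6+6·127) = (32257,1524)

127 6
32257 1524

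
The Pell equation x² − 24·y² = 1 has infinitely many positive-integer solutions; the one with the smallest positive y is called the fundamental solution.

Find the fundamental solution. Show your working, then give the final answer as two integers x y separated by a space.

√24 = [4; 1,8, …], period ℓ=2 (even) → k=1
step 0: (4, 1)  from 4·(1,0) + (0,1)
step 1: (5, 1)  from 1·(4,1) + (1,0)
(x₁, y₁) = (5, 1);  5² − 24·1² = 1 ✓

5 1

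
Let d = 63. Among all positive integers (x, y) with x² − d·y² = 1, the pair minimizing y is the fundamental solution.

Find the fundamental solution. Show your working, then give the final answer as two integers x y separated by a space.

√63 → a₀=7, period (1,14); ℓ=2 even so k=1
i=0: a=7 ⇒ p=7, q=1
i=1: a=1 ⇒ p=8, q=1
(x₁, y₁) = (8, 1);  8² − 63·1² = 1 ✓

8 1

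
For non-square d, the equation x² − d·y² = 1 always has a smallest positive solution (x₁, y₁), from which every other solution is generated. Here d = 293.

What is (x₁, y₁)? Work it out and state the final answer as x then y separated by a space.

√293 → a₀=17, period (8,1,1,8,34); ℓ=5 odd so k=9
a_0=17:  p_0=17·1+0=17,  q_0=17·0+1=1
a_1=8:  p_1=8·17+1=137,  q_1=8·1+0=8
a_2=1:  p_2=1·137+17=154,  q_2=1·8+1=9
a_3=1:  p_3=1·154+137=291,  q_3=1·9+8=17
a_4=8:  p_4=8·291+154=2482,  q_4=8·17+9=145
a_5=34:  p_5=34·2482+291=84679,  q_5=34·145+17=4947
a_6=8:  p_6=8·84679+2482=679914,  q_6=8·4947+145=39721
…
a_8=1:  p_8=1·764593+679914=1444507,  q_8=1·44668+39721=84389
a_9=8:  p_9=8·1444507+764593=12320649,  q_9=8·84389+44668=719780
→ (12320649, 719780).  Check: 12320649²=151798391781201, 293·719780²=151798391781200, difference 1.

12320649 719780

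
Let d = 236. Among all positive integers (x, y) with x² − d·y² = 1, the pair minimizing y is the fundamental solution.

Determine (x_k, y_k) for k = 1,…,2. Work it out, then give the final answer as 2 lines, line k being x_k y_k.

561799 36570
631236232801 41089978860

d=236: √d = [15; 2,1,3,5,1,6,1,5,3,1,2,30] (ℓ=12, even), read p_11/q_11
i=0: a=15 ⇒ p=15, q=1
…
i=6: a=6 ⇒ p=7251, q=472
…
i=8: a=5 ⇒ p=48806, q=3177
i=9: a=3 ⇒ p=154729, q=10072
i=10: a=1 ⇒ p=203535, q=13249
i=11: a=2 ⇒ p=561799, q=36570
→ (561799, 36570).  Check: 561799²=315618116401, 236·36570²=315618116400, difference 1.
k=2:  x_2 = 561799·561799+236·36570·36570 = 631236232801,  y_2 = 561799·36570+36570·561799 = 41089978860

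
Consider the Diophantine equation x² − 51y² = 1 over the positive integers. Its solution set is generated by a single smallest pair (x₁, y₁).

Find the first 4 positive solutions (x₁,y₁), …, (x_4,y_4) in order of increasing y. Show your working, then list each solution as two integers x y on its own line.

50 7
4999 700
499850 69993
49980001 6998600

d=51: √d = [7; 7,14] (ℓ=2, even), read p_1/q_1
a_0=7:  p_0=7·1+0=7,  q_0=7·0+1=1
a_1=7:  p_1=7·7+1=50,  q_1=7·1+0=7
fundamental: x₁=50, y₁=7  (since 2500 − 51·49 = 1)
(x_2, y_2) = (50·50 + 51·7·7, 50·7 + 7·50) = (4999, 700)
(x_3, y_3) = (50·4999 + 51·7·700, 50·700 + 7·4999) = (499850, 69993)
(x_4, y_4) = (50·499850 + 51·7·69993, 50·69993 + 7·499850) = (49980001, 6998600)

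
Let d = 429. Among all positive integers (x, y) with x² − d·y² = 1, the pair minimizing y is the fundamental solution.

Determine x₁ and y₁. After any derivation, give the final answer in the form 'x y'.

1524095 73584

[20; 1,2,2,9,1,12,1,9,2,2,1,40] for √429; ℓ=12 ⇒ convergent index 11
i=0: a=20 ⇒ p=20, q=1
…
i=3: a=2 ⇒ p=145, q=7
…
i=5: a=1 ⇒ p=1512, q=73
…
i=7: a=1 ⇒ p=21023, q=1015
i=8: a=9 ⇒ p=208718, q=10077
…
i=10: a=2 ⇒ p=1085636, q=52415
i=11: a=1 ⇒ p=1524095, q=73584
→ (1524095, 73584).  Check: 1524095²=2322865569025, 429·73584²=2322865569024, difference 1.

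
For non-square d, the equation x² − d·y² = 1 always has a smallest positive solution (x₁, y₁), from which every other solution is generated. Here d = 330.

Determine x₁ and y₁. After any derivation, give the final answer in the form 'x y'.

109 6

√330 → a₀=18, period (6,36); ℓ=2 even so k=1
k=0  a_k=18  p_k/q_k = 18/1
k=1  a_k=6  p_k/q_k = 109/6
(x₁, y₁) = (109, 6);  109² − 330·6² = 1 ✓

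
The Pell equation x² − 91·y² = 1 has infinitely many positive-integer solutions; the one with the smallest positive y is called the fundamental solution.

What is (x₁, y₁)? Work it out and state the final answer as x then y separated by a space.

1574 165

[9; 1,1,5,1,5,1,1,18] for √91; ℓ=8 ⇒ convergent index 7
i=0: a=9 ⇒ p=9, q=1
…
i=2: a=1 ⇒ p=19, q=2
…
i=6: a=1 ⇒ p=849, q=89
i=7: a=1 ⇒ p=1574, q=165
→ (1574, 165).  Check: 1574²=2477476, 91·165²=2477475, difference 1.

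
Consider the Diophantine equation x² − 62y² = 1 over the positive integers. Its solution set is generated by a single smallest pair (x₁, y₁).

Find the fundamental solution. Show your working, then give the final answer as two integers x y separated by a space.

63 8

d=62: √d = [7; 1,6,1,14] (ℓ=4, even), read p_3/q_3
step 0: (7, 1)  from 7·(1,0) + (0,1)
…
step 2: (55, 7)  from 6·(8,1) + (7,1)
step 3: (63, 8)  from 1·(55,7) + (8,1)
→ (63, 8).  Check: 63²=3969, 62·8²=3968, difference 1.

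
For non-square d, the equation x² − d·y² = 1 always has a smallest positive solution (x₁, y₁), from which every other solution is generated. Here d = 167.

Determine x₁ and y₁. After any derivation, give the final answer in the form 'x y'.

168 13

[12; 1,11,1,24] for √167; ℓ=4 ⇒ convergent index 3
k=0  a_k=12  p_k/q_k = 12/1
k=1  a_k=1  p_k/q_k = 13/1
k=2  a_k=11  p_k/q_k = 155/12
k=3  a_k=1  p_k/q_k = 168/13
→ (168, 13).  Check: 168²=28224, 167·13²=28223, difference 1.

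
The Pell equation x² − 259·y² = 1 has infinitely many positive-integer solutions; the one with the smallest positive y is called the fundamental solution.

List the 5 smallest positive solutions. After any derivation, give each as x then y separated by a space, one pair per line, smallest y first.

√259 = [16; 10,1,2,3,4,3,2,1,10,32, …], period ℓ=10 (even) → k=9
a_0=16:  p_0=16·1+0=16,  q_0=16·0+1=1
a_1=10:  p_1=10·16+1=161,  q_1=10·1+0=10
…
a_5=4:  p_5=4·1722+515=7403,  q_5=4·107+32=460
…
a_7=2:  p_7=2·23931+7403=55265,  q_7=2·1487+460=3434
a_8=1:  p_8=1·55265+23931=79196,  q_8=1·3434+1487=4921
a_9=10:  p_9=10·79196+55265=847225,  q_9=10·4921+3434=52644
→ (847225, 52644).  Check: 847225²=717790200625, 259·52644²=717790200624, difference 1.
k=2:  x_2 = 847225·847225+259·52644·52644 = 1435580401249,  y_2 = 847225·52644+52644·847225 = 89202625800
k=3:  x_3 = 847225·1435580401249+259·52644·89202625800 = 2432519210895520825,  y_3 = 847225·89202625800+52644·1435580401249 = 151149389286757356
k=4:  x_4 = 847225·2432519210895520825+259·52644·151149389286757356 = 4121782176900479681520001,  y_4 = 847225·151149389286757356+52644·2432519210895520825 = 256115082676856799248400
k=5:  x_5 = 847225·4121782176900479681520001+259·52644·256115082676856799248400 = 6984153809646585277140670173625,  y_5 = 847225·256115082676856799248400+52644·4121782176900479681520001 = 433974201841648854097164622644

847225 52644
1435580401249 89202625800
2432519210895520825 151149389286757356
4121782176900479681520001 256115082676856799248400
6984153809646585277140670173625 433974201841648854097164622644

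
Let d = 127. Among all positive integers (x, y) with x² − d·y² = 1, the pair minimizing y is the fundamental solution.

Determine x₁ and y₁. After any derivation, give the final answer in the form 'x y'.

4730624 419775

[11; 3,1,2,2,7,11,7,2,2,1,3,22] for √127; ℓ=12 ⇒ convergent index 11
a_0=11:  p_0=11·1+0=11,  q_0=11·0+1=1
…
a_6=11:  p_6=11·2175+293=24218,  q_6=11·193+26=2149
a_7=7:  p_7=7·24218+2175=171701,  q_7=7·2149+193=15236
…
a_10=1:  p_10=1·906941+367620=1274561,  q_10=1·80478+32621=113099
a_11=3:  p_11=3·1274561+906941=4730624,  q_11=3·113099+80478=419775
(x₁, y₁) = (4730624, 419775);  4730624² − 127·419775² = 1 ✓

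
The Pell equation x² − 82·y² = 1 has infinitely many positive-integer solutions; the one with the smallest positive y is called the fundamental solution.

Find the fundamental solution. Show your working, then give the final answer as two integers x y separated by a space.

163 18

√82 → a₀=9, period (18); ℓ=1 odd so k=1
a_0=9:  p_0=9·1+0=9,  q_0=9·0+1=1
a_1=18:  p_1=18·9+1=163,  q_1=18·1+0=18
→ (163, 18).  Check: 163²=26569, 82·18²=26568, difference 1.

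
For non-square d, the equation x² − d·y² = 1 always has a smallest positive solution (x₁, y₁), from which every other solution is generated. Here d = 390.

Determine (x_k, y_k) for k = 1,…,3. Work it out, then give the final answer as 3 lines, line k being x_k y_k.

[19; 1,2,1,38] for √390; ℓ=4 ⇒ convergent index 3
step 0: (19, 1)  from 19·(1,0) + (0,1)
…
step 2: (59, 3)  from 2·(20,1) + (19,1)
step 3: (79, 4)  from 1·(59,3) + (20,1)
fundamental: x₁=79, y₁=4  (since 6241 − 390·16 = 1)
k=2:  x_2 = 79·79+390·4·4 = 12481,  y_2 = 79·4+4·79 = 632
k=3:  x_3 = 79·12481+390·4·632 = 1971919,  y_3 = 79·632+4·12481 = 99852

79 4
12481 632
1971919 99852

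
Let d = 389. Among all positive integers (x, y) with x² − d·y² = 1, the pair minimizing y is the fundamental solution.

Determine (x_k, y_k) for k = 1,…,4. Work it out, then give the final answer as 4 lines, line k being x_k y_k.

3287049 166660
21609382256801 1095639172680
142062196675667653449 7202839293837075980
933930803041091759821507201 47352171395934637886793360

√389 = [19; 1,2,1,1,1,1,2,1,38, …], period ℓ=9 (odd) → k=17
step 0: (19, 1)  from 19·(1,0) + (0,1)
…
step 6: (355, 18)  from 1·(217,11) + (138,7)
…
step 10: (50925, 2582)  from 1·(49643,2517) + (1282,65)
step 11: (151493, 7681)  from 2·(50925,2582) + (49643,2517)
step 12: (202418, 10263)  from 1·(151493,7681) + (50925,2582)
step 13: (353911, 17944)  from 1·(202418,10263) + (151493,7681)
step 14: (556329, 28207)  from 1·(353911,17944) + (202418,10263)
…
step 16: (2376809, 120509)  from 2·(910240,46151) + (556329,28207)
step 17: (3287049, 166660)  from 1·(2376809,120509) + (910240,46151)
(x₁, y₁) = (3287049, 166660);  3287049² − 389·166660² = 1 ✓
(3287049+166660√389)^2 = 21609382256801 + 1095639172680√389
(3287049+166660√389)^3 = 142062196675667653449 + 7202839293837075980√389
(3287049+166660√389)^4 = 933930803041091759821507201 + 47352171395934637886793360√389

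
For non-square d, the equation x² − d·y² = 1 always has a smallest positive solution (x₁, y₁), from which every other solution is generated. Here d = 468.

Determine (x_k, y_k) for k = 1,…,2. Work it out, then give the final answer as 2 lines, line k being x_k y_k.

649 30
842401 38940

√468 = [21; 1,1,1,2,1,1,1,42, …], period ℓ=8 (even) → k=7
i=0: a=21 ⇒ p=21, q=1
…
i=3: a=1 ⇒ p=65, q=3
i=4: a=2 ⇒ p=173, q=8
i=5: a=1 ⇒ p=238, q=11
i=6: a=1 ⇒ p=411, q=19
i=7: a=1 ⇒ p=649, q=30
fundamental: x₁=649, y₁=30  (since 421201 − 468·900 = 1)
(x_2, y_2) = (649·649 + 468·30·30, 649·30 + 30·649) = (842401, 38940)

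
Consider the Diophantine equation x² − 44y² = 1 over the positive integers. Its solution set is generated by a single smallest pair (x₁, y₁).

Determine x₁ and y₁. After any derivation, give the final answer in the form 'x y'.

d=44: √d = [6; 1,1,1,2,1,1,1,12] (ℓ=8, even), read p_7/q_7
step 0: (6, 1)  from 6·(1,0) + (0,1)
…
step 3: (20, 3)  from 1·(13,2) + (7,1)
…
step 6: (126, 19)  from 1·(73,11) + (53,8)
step 7: (199, 30)  from 1·(126,19) + (73,11)
→ (199, 30).  Check: 199²=39601, 44·30²=39600, difference 1.

199 30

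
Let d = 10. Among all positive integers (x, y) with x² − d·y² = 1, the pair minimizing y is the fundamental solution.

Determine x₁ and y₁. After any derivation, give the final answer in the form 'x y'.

√10 = [3; 6, …], period ℓ=1 (odd) → k=1
k=0  a_k=3  p_k/q_k = 3/1
k=1  a_k=6  p_k/q_k = 19/6
(x₁, y₁) = (19, 6);  19² − 10·6² = 1 ✓

19 6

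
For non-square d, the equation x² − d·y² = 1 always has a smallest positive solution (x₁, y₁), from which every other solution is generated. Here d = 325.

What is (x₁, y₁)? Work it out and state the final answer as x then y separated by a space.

649 36

[18; 36] for √325; ℓ=1 ⇒ convergent index 1
step 0: (18, 1)  from 18·(1,0) + (0,1)
step 1: (649, 36)  from 36·(18,1) + (1,0)
→ (649, 36).  Check: 649²=421201, 325·36²=421200, difference 1.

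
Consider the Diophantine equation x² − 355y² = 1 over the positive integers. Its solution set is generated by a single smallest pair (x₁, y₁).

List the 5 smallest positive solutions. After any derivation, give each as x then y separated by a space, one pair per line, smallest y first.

954809 50676
1823320452961 96771801768
3481845556741524089 184797174548553948
6648994948371812427335041 352892010866963721270096
12697040435316401858305944800249 673888936007564730309809629380

√355 = [18; 1,5,3,3,1,6,1,3,3,5,1,36, …], period ℓ=12 (even) → k=11
step 0: (18, 1)  from 18·(1,0) + (0,1)
step 1: (19, 1)  from 1·(18,1) + (1,0)
…
step 4: (1187, 63)  from 3·(358,19) + (113,6)
…
step 10: (803418, 42641)  from 5·(151391,8035) + (46463,2466)
step 11: (954809, 50676)  from 1·(803418,42641) + (151391,8035)
fundamental: x₁=954809, y₁=50676  (since 911660226481 − 355·2568056976 = 1)
n=2: (954809,50676)∘(954809,50676) = (954809·954809+355·50676·50676, 954809·50676+50676·954809) = (1823320452961,96771801768)
n=3: (1823320452961,96771801768)∘(954809,50676) = (954809·1823320452961+355·50676·96771801768, 954809·96771801768+50676·1823320452961) = (3481845556741524089,184797174548553948)
n=4: (3481845556741524089,184797174548553948)∘(954809,50676) = (954809·3481845556741524089+355·50676·184797174548553948, 954809·184797174548553948+50676·3481845556741524089) = (6648994948371812427335041,352892010866963721270096)
n=5: (6648994948371812427335041,352892010866963721270096)∘(954809,50676) = (954809·6648994948371812427335041+355·50676·352892010866963721270096, 954809·352892010866963721270096+50676·6648994948371812427335041) = (12697040435316401858305944800249,673888936007564730309809629380)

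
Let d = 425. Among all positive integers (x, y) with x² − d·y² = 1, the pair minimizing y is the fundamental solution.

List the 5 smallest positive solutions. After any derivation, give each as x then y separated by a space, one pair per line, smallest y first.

143649 6968
41270070401 2001892464
11856808685922849 575139701115304
3406437421806992601601 165236485849022716128
978662658398448551768841249 47472111910877388597026840

√425 = [20; 1,1,1,1,1,1,40, …], period ℓ=7 (odd) → k=13
i=0: a=20 ⇒ p=20, q=1
i=1: a=1 ⇒ p=21, q=1
i=2: a=1 ⇒ p=41, q=2
i=3: a=1 ⇒ p=62, q=3
i=4: a=1 ⇒ p=103, q=5
i=5: a=1 ⇒ p=165, q=8
i=6: a=1 ⇒ p=268, q=13
i=7: a=40 ⇒ p=10885, q=528
…
i=9: a=1 ⇒ p=22038, q=1069
i=10: a=1 ⇒ p=33191, q=1610
i=11: a=1 ⇒ p=55229, q=2679
i=12: a=1 ⇒ p=88420, q=4289
i=13: a=1 ⇒ p=143649, q=6968
→ (143649, 6968).  Check: 143649²=20635035201, 425·6968²=20635035200, difference 1.
n=2: (143649,6968)∘(143649,6968) = (143649·143649+425·6968·6968, 143649·6968+6968·143649) = (41270070401,2001892464)
n=3: (41270070401,2001892464)∘(143649,6968) = (143649·41270070401+425·6968·2001892464, 143649·2001892464+6968·41270070401) = (11856808685922849,575139701115304)
n=4: (11856808685922849,575139701115304)∘(143649,6968) = (143649·11856808685922849+425·6968·575139701115304, 143649·575139701115304+6968·11856808685922849) = (3406437421806992601601,165236485849022716128)
n=5: (3406437421806992601601,165236485849022716128)∘(143649,6968) = (143649·3406437421806992601601+425·6968·165236485849022716128, 143649·165236485849022716128+6968·3406437421806992601601) = (978662658398448551768841249,47472111910877388597026840)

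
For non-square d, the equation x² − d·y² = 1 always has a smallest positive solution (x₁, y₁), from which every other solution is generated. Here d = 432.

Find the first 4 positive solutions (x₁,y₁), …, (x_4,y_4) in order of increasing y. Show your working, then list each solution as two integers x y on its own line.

√432 → a₀=20, period (1,3,1,1,1,3,1,40); ℓ=8 even so k=7
i=0: a=20 ⇒ p=20, q=1
…
i=2: a=3 ⇒ p=83, q=4
i=3: a=1 ⇒ p=104, q=5
…
i=5: a=1 ⇒ p=291, q=14
i=6: a=3 ⇒ p=1060, q=51
i=7: a=1 ⇒ p=1351, q=65
fundamental: x₁=1351, y₁=65  (since 1825201 − 432·4225 = 1)
(x_2, y_2) = (1351·1351 + 432·65·65, 1351·65 + 65·1351) = (3650401, 175630)
(x_3, y_3) = (1351·3650401 + 432·65·175630, 1351·175630 + 65·3650401) = (9863382151, 474552195)
(x_4, y_4) = (1351·9863382151 + 432·65·474552195, 1351·474552195 + 65·9863382151) = (26650854921601, 1282239855260)

1351 65
3650401 175630
9863382151 474552195
26650854921601 1282239855260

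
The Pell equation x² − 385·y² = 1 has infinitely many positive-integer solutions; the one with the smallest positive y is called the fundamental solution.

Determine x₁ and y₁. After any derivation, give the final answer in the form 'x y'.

√385 = [19; 1,1,1,1,1,…,1,1,38, …], period ℓ=16 (even) → k=15
k=0  a_k=19  p_k/q_k = 19/1
…
k=2  a_k=1  p_k/q_k = 39/2
k=3  a_k=1  p_k/q_k = 59/3
…
k=5  a_k=1  p_k/q_k = 157/8
k=6  a_k=3  p_k/q_k = 569/29
…
k=8  a_k=2  p_k/q_k = 2021/103
k=9  a_k=1  p_k/q_k = 2747/140
k=10  a_k=3  p_k/q_k = 10262/523
k=11  a_k=1  p_k/q_k = 13009/663
k=12  a_k=1  p_k/q_k = 23271/1186
k=13  a_k=1  p_k/q_k = 36280/1849
k=14  a_k=1  p_k/q_k = 59551/3035
k=15  a_k=1  p_k/q_k = 95831/4884
→ (95831, 4884).  Check: 95831²=9183580561, 385·4884²=9183580560, difference 1.

95831 4884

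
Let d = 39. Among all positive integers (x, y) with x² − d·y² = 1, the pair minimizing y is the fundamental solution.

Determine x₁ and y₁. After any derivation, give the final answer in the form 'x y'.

25 4

d=39: √d = [6; 4,12] (ℓ=2, even), read p_1/q_1
k=0  a_k=6  p_k/q_k = 6/1
k=1  a_k=4  p_k/q_k = 25/4
→ (25, 4).  Check: 25²=625, 39·4²=624, difference 1.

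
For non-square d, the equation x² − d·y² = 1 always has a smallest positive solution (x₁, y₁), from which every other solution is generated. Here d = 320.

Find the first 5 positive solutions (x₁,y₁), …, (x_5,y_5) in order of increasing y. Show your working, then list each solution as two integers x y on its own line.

161 9
51841 2898
16692641 933147
5374978561 300470436
1730726404001 96750547245

√320 = [17; 1,7,1,34, …], period ℓ=4 (even) → k=3
i=0: a=17 ⇒ p=17, q=1
i=1: a=1 ⇒ p=18, q=1
i=2: a=7 ⇒ p=143, q=8
i=3: a=1 ⇒ p=161, q=9
(x₁, y₁) = (161, 9);  161² − 320·9² = 1 ✓
n=2: (161,9)∘(161,9) = (161·161+320·9·9, 161·9+9·161) = (51841,2898)
n=3: (51841,2898)∘(161,9) = (161·51841+320·9·2898, 161·2898+9·51841) = (16692641,933147)
n=4: (16692641,933147)∘(161,9) = (161·16692641+320·9·933147, 161·933147+9·16692641) = (5374978561,300470436)
n=5: (5374978561,300470436)∘(161,9) = (161·5374978561+320·9·300470436, 161·300470436+9·5374978561) = (1730726404001,96750547245)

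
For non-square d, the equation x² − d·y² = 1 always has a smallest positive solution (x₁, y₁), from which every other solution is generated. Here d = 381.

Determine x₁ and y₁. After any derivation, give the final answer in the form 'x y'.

√381 = [19; 1,1,12,1,1,38, …], period ℓ=6 (even) → k=5
step 0: (19, 1)  from 19·(1,0) + (0,1)
…
step 4: (527, 27)  from 1·(488,25) + (39,2)
step 5: (1015, 52)  from 1·(527,27) + (488,25)
→ (1015, 52).  Check: 1015²=1030225, 381·52²=1030224, difference 1.

1015 52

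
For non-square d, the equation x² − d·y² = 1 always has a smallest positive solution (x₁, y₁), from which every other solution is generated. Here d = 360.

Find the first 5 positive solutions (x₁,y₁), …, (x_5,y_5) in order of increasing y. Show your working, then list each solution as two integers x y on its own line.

19 1
721 38
27379 1443
1039681 54796
39480499 2080805

[18; 1,36] for √360; ℓ=2 ⇒ convergent index 1
i=0: a=18 ⇒ p=18, q=1
i=1: a=1 ⇒ p=19, q=1
→ (19, 1).  Check: 19²=361, 360·1²=360, difference 1.
(19+1√360)^2 = 721 + 38√360
(19+1√360)^3 = 27379 + 1443√360
(19+1√360)^4 = 1039681 + 54796√360
(19+1√360)^5 = 39480499 + 2080805√360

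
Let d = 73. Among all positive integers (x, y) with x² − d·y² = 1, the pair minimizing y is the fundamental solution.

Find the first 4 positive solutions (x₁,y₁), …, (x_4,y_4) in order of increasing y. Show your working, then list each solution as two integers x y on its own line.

√73 = [8; 1,1,5,5,1,1,16, …], period ℓ=7 (odd) → k=13
i=0: a=8 ⇒ p=8, q=1
…
i=2: a=1 ⇒ p=17, q=2
…
i=4: a=5 ⇒ p=487, q=57
…
i=9: a=1 ⇒ p=36406, q=4261
…
i=11: a=5 ⇒ p=1040241, q=121751
i=12: a=1 ⇒ p=1241008, q=145249
i=13: a=1 ⇒ p=2281249, q=267000
(x₁, y₁) = (2281249, 267000);  2281249² − 73·267000² = 1 ✓
(2281249+267000√73)^2 = 10408194000001 + 1218186966000√73
(2281249+267000√73)^3 = 47487364308614281249 + 5557975596000801000√73
(2281249+267000√73)^4 = 216661004683313632776000001 + 25358252540801244373932000√73

2281249 267000
10408194000001 1218186966000
47487364308614281249 5557975596000801000
216661004683313632776000001 25358252540801244373932000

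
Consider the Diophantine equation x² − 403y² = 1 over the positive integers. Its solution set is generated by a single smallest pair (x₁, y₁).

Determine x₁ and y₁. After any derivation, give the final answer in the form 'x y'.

d=403: √d = [20; 13,2,1,3,1,3,1,2,13,40] (ℓ=10, even), read p_9/q_9
a_0=20:  p_0=20·1+0=20,  q_0=20·0+1=1
…
a_2=2:  p_2=2·261+20=542,  q_2=2·13+1=27
a_3=1:  p_3=1·542+261=803,  q_3=1·27+13=40
a_4=3:  p_4=3·803+542=2951,  q_4=3·40+27=147
…
a_6=3:  p_6=3·3754+2951=14213,  q_6=3·187+147=708
a_7=1:  p_7=1·14213+3754=17967,  q_7=1·708+187=895
a_8=2:  p_8=2·17967+14213=50147,  q_8=2·895+708=2498
a_9=13:  p_9=13·50147+17967=669878,  q_9=13·2498+895=33369
fundamental: x₁=669878, y₁=33369  (since 448736534884 − 403·1113490161 = 1)

669878 33369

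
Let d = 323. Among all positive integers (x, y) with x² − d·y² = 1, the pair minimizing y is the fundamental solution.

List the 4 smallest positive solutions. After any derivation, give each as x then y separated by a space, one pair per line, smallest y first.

[17; 1,34] for √323; ℓ=2 ⇒ convergent index 1
step 0: (17, 1)  from 17·(1,0) + (0,1)
step 1: (18, 1)  from 1·(17,1) + (1,0)
(x₁, y₁) = (18, 1);  18² − 323·1² = 1 ✓
(x_2, y_2) = (18·18 + 323·1·1, 18·1 + 1·18) = (647, 36)
(x_3, y_3) = (18·647 + 323·1·36, 18·36 + 1·647) = (23274, 1295)
(x_4, y_4) = (18·23274 + 323·1·1295, 18·1295 + 1·23274) = (837217, 46584)

18 1
647 36
23274 1295
837217 46584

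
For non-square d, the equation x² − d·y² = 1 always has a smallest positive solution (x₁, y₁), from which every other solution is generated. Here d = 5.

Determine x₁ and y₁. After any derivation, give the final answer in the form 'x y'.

9 4

[2; 4] for √5; ℓ=1 ⇒ convergent index 1
step 0: (2, 1)  from 2·(1,0) + (0,1)
step 1: (9, 4)  from 4·(2,1) + (1,0)
→ (9, 4).  Check: 9²=81, 5·4²=80, difference 1.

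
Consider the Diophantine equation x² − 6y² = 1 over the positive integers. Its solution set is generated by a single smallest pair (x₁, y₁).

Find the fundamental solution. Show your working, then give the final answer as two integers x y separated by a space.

5 2

[2; 2,4] for √6; ℓ=2 ⇒ convergent index 1
step 0: (2, 1)  from 2·(1,0) + (0,1)
step 1: (5, 2)  from 2·(2,1) + (1,0)
(x₁, y₁) = (5, 2);  5² − 6·2² = 1 ✓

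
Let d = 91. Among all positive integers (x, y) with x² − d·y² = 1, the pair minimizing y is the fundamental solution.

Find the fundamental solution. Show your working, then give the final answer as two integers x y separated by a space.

d=91: √d = [9; 1,1,5,1,5,1,1,18] (ℓ=8, even), read p_7/q_7
step 0: (9, 1)  from 9·(1,0) + (0,1)
…
step 2: (19, 2)  from 1·(10,1) + (9,1)
…
step 4: (124, 13)  from 1·(105,11) + (19,2)
step 5: (725, 76)  from 5·(124,13) + (105,11)
step 6: (849, 89)  from 1·(725,76) + (124,13)
step 7: (1574, 165)  from 1·(849,89) + (725,76)
→ (1574, 165).  Check: 1574²=2477476, 91·165²=2477475, difference 1.

1574 165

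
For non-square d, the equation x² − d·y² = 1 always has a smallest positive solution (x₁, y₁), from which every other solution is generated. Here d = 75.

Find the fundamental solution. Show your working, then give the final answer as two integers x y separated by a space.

√75 = [8; 1,1,1,16, …], period ℓ=4 (even) → k=3
a_0=8:  p_0=8·1+0=8,  q_0=8·0+1=1
…
a_2=1:  p_2=1·9+8=17,  q_2=1·1+1=2
a_3=1:  p_3=1·17+9=26,  q_3=1·2+1=3
(x₁, y₁) = (26, 3);  26² − 75·3² = 1 ✓

26 3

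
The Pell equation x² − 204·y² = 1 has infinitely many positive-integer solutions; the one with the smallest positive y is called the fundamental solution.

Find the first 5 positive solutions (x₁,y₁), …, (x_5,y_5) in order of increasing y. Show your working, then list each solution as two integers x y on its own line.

4999 350
49980001 3499300
499700044999 34986001050
4996000999920001 349790034998600
49950017497500124999 3497200734930001750

√204 → a₀=14, period (3,1,1,6,1,1,3,28); ℓ=8 even so k=7
step 0: (14, 1)  from 14·(1,0) + (0,1)
…
step 2: (57, 4)  from 1·(43,3) + (14,1)
step 3: (100, 7)  from 1·(57,4) + (43,3)
step 4: (657, 46)  from 6·(100,7) + (57,4)
step 5: (757, 53)  from 1·(657,46) + (100,7)
step 6: (1414, 99)  from 1·(757,53) + (657,46)
step 7: (4999, 350)  from 3·(1414,99) + (757,53)
fundamental: x₁=4999, y₁=350  (since 24990001 − 204·122500 = 1)
k=2:  x_2 = 4999·4999+204·350·350 = 49980001,  y_2 = 4999·350+350·4999 = 3499300
k=3:  x_3 = 4999·49980001+204·350·3499300 = 499700044999,  y_3 = 4999·3499300+350·49980001 = 34986001050
k=4:  x_4 = 4999·499700044999+204·350·34986001050 = 4996000999920001,  y_4 = 4999·34986001050+350·499700044999 = 349790034998600
k=5:  x_5 = 4999·4996000999920001+204·350·349790034998600 = 49950017497500124999,  y_5 = 4999·349790034998600+350·4996000999920001 = 3497200734930001750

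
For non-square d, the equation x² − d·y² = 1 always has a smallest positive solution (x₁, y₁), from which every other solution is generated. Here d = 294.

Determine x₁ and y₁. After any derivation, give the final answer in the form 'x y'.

4801 280

√294 → a₀=17, period (6,1,4,1,6,34); ℓ=6 even so k=5
step 0: (17, 1)  from 17·(1,0) + (0,1)
…
step 2: (120, 7)  from 1·(103,6) + (17,1)
step 3: (583, 34)  from 4·(120,7) + (103,6)
step 4: (703, 41)  from 1·(583,34) + (120,7)
step 5: (4801, 280)  from 6·(703,41) + (583,34)
→ (4801, 280).  Check: 4801²=23049601, 294·280²=23049600, difference 1.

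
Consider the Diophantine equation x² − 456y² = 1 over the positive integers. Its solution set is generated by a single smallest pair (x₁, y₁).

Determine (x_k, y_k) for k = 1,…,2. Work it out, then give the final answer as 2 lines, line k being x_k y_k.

1025 48
2101249 98400

√456 → a₀=21, period (2,1,4,1,2,42); ℓ=6 even so k=5
a_0=21:  p_0=21·1+0=21,  q_0=21·0+1=1
a_1=2:  p_1=2·21+1=43,  q_1=2·1+0=2
a_2=1:  p_2=1·43+21=64,  q_2=1·2+1=3
a_3=4:  p_3=4·64+43=299,  q_3=4·3+2=14
a_4=1:  p_4=1·299+64=363,  q_4=1·14+3=17
a_5=2:  p_5=2·363+299=1025,  q_5=2·17+14=48
(x₁, y₁) = (1025, 48);  1025² − 456·48² = 1 ✓
k=2:  x_2 = 1025·1025+456·48·48 = 2101249,  y_2 = 1025·48+48·1025 = 98400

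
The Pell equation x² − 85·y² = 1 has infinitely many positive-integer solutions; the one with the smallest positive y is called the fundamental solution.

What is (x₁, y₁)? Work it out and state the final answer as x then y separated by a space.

d=85: √d = [9; 4,1,1,4,18] (ℓ=5, odd), read p_9/q_9
i=0: a=9 ⇒ p=9, q=1
…
i=2: a=1 ⇒ p=46, q=5
…
i=4: a=4 ⇒ p=378, q=41
…
i=6: a=4 ⇒ p=27926, q=3029
i=7: a=1 ⇒ p=34813, q=3776
i=8: a=1 ⇒ p=62739, q=6805
i=9: a=4 ⇒ p=285769, q=30996
(x₁, y₁) = (285769, 30996);  285769² − 85·30996² = 1 ✓

285769 30996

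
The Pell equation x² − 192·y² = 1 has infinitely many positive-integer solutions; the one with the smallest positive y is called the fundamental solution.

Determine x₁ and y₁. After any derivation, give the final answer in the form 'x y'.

√192 = [13; 1,5,1,26, …], period ℓ=4 (even) → k=3
i=0: a=13 ⇒ p=13, q=1
i=1: a=1 ⇒ p=14, q=1
i=2: a=5 ⇒ p=83, q=6
i=3: a=1 ⇒ p=97, q=7
(x₁, y₁) = (97, 7);  97² − 192·7² = 1 ✓

97 7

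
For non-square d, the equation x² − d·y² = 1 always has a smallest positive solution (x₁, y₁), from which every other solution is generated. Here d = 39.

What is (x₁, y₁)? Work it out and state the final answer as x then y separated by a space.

√39 → a₀=6, period (4,12); ℓ=2 even so k=1
a_0=6:  p_0=6·1+0=6,  q_0=6·0+1=1
a_1=4:  p_1=4·6+1=25,  q_1=4·1+0=4
(x₁, y₁) = (25, 4);  25² − 39·4² = 1 ✓

25 4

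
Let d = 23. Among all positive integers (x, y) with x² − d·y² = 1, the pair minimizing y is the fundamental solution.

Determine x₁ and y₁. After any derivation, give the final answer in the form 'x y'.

d=23: √d = [4; 1,3,1,8] (ℓ=4, even), read p_3/q_3
k=0  a_k=4  p_k/q_k = 4/1
k=1  a_k=1  p_k/q_k = 5/1
k=2  a_k=3  p_k/q_k = 19/4
k=3  a_k=1  p_k/q_k = 24/5
(x₁, y₁) = (24, 5);  24² − 23·5² = 1 ✓

24 5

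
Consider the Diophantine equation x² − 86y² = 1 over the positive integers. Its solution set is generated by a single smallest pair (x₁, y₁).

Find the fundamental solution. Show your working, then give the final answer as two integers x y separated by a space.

d=86: √d = [9; 3,1,1,1,8,1,1,1,3,18] (ℓ=10, even), read p_9/q_9
k=0  a_k=9  p_k/q_k = 9/1
…
k=2  a_k=1  p_k/q_k = 37/4
k=3  a_k=1  p_k/q_k = 65/7
k=4  a_k=1  p_k/q_k = 102/11
…
k=8  a_k=1  p_k/q_k = 2847/307
k=9  a_k=3  p_k/q_k = 10405/1122
→ (10405, 1122).  Check: 10405²=108264025, 86·1122²=108264024, difference 1.

10405 1122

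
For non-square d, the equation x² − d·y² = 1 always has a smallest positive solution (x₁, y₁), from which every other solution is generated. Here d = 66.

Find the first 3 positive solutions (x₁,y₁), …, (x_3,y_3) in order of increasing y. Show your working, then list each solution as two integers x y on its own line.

[8; 8,16] for √66; ℓ=2 ⇒ convergent index 1
i=0: a=8 ⇒ p=8, q=1
i=1: a=8 ⇒ p=65, q=8
(x₁, y₁) = (65, 8);  65² − 66·8² = 1 ✓
k=2:  x_2 = 65·65+66·8·8 = 8449,  y_2 = 65·8+8·65 = 1040
k=3:  x_3 = 65·8449+66·8·1040 = 1098305,  y_3 = 65·1040+8·8449 = 135192

65 8
8449 1040
1098305 135192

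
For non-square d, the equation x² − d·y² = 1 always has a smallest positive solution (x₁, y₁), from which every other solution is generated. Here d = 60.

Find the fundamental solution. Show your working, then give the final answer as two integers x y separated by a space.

d=60: √d = [7; 1,2,1,14] (ℓ=4, even), read p_3/q_3
step 0: (7, 1)  from 7·(1,0) + (0,1)
step 1: (8, 1)  from 1·(7,1) + (1,0)
step 2: (23, 3)  from 2·(8,1) + (7,1)
step 3: (31, 4)  from 1·(23,3) + (8,1)
fundamental: x₁=31, y₁=4  (since 961 − 60·16 = 1)

31 4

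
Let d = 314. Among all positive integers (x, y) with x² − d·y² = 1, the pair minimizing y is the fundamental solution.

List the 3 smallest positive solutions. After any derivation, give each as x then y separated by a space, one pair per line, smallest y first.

d=314: √d = [17; 1,2,1,1,2,1,34] (ℓ=7, odd), read p_13/q_13
i=0: a=17 ⇒ p=17, q=1
…
i=2: a=2 ⇒ p=53, q=3
…
i=6: a=1 ⇒ p=443, q=25
…
i=10: a=1 ⇒ p=62853, q=3547
i=11: a=1 ⇒ p=109882, q=6201
i=12: a=2 ⇒ p=282617, q=15949
i=13: a=1 ⇒ p=392499, q=22150
fundamental: x₁=392499, y₁=22150  (since 154055465001 − 314·490622500 = 1)
(392499+22150√314)^2 = 308110930001 + 17387705700√314
(392499+22150√314)^3 = 241866463828532499 + 13649314199066450√314

392499 22150
308110930001 17387705700
241866463828532499 13649314199066450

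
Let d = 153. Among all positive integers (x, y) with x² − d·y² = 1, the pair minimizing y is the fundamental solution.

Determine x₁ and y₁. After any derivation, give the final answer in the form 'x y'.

2177 176

√153 → a₀=12, period (2,1,2,2,2,1,2,24); ℓ=8 even so k=7
step 0: (12, 1)  from 12·(1,0) + (0,1)
…
step 3: (99, 8)  from 2·(37,3) + (25,2)
…
step 5: (569, 46)  from 2·(235,19) + (99,8)
step 6: (804, 65)  from 1·(569,46) + (235,19)
step 7: (2177, 176)  from 2·(804,65) + (569,46)
→ (2177, 176).  Check: 2177²=4739329, 153·176²=4739328, difference 1.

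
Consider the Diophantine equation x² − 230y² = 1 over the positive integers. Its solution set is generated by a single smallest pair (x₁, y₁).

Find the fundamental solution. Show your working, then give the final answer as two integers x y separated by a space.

91 6

√230 = [15; 6,30, …], period ℓ=2 (even) → k=1
i=0: a=15 ⇒ p=15, q=1
i=1: a=6 ⇒ p=91, q=6
fundamental: x₁=91, y₁=6  (since 8281 − 230·36 = 1)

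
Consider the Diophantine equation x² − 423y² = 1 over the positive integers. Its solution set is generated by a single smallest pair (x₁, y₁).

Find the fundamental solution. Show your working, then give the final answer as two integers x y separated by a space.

d=423: √d = [20; 1,1,3,4,3,1,1,40] (ℓ=8, even), read p_7/q_7
a_0=20:  p_0=20·1+0=20,  q_0=20·0+1=1
a_1=1:  p_1=1·20+1=21,  q_1=1·1+0=1
a_2=1:  p_2=1·21+20=41,  q_2=1·1+1=2
a_3=3:  p_3=3·41+21=144,  q_3=3·2+1=7
…
a_5=3:  p_5=3·617+144=1995,  q_5=3·30+7=97
a_6=1:  p_6=1·1995+617=2612,  q_6=1·97+30=127
a_7=1:  p_7=1·2612+1995=4607,  q_7=1·127+97=224
→ (4607, 224).  Check: 4607²=21224449, 423·224²=21224448, difference 1.

4607 224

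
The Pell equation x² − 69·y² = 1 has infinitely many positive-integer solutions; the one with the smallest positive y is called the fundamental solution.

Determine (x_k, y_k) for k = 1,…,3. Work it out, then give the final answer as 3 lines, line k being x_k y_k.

√69 = [8; 3,3,1,4,1,3,3,16, …], period ℓ=8 (even) → k=7
step 0: (8, 1)  from 8·(1,0) + (0,1)
step 1: (25, 3)  from 3·(8,1) + (1,0)
step 2: (83, 10)  from 3·(25,3) + (8,1)
…
step 4: (515, 62)  from 4·(108,13) + (83,10)
…
step 6: (2384, 287)  from 3·(623,75) + (515,62)
step 7: (7775, 936)  from 3·(2384,287) + (623,75)
(x₁, y₁) = (7775, 936);  7775² − 69·936² = 1 ✓
(7775+936√69)^2 = 120901249 + 14554800√69
(7775+936√69)^3 = 1880014414175 + 226327139064√69

7775 936
120901249 14554800
1880014414175 226327139064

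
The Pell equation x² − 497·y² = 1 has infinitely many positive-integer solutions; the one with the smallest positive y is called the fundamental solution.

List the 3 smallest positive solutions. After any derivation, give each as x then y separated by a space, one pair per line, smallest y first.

√497 → a₀=22, period (3,2,2,5,6,5,2,2,3,44); ℓ=10 even so k=9
i=0: a=22 ⇒ p=22, q=1
i=1: a=3 ⇒ p=67, q=3
i=2: a=2 ⇒ p=156, q=7
…
i=6: a=5 ⇒ p=65476, q=2937
i=7: a=2 ⇒ p=143637, q=6443
i=8: a=2 ⇒ p=352750, q=15823
i=9: a=3 ⇒ p=1201887, q=53912
→ (1201887, 53912).  Check: 1201887²=1444532360769, 497·53912²=1444532360768, difference 1.
(x_2, y_2) = (1201887·1201887 + 497·53912·53912, 1201887·53912 + 53912·1201887) = (2889064721537, 129592263888)
(x_3, y_3) = (1201887·2889064721537 + 497·53912·129592263888, 1201887·129592263888 + 53912·2889064721537) = (6944658661946678751, 311510514535059400)

1201887 53912
2889064721537 129592263888
6944658661946678751 311510514535059400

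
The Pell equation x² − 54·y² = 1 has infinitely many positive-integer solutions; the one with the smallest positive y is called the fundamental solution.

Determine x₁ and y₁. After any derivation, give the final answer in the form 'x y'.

√54 → a₀=7, period (2,1,6,1,2,14); ℓ=6 even so k=5
i=0: a=7 ⇒ p=7, q=1
i=1: a=2 ⇒ p=15, q=2
…
i=3: a=6 ⇒ p=147, q=20
i=4: a=1 ⇒ p=169, q=23
i=5: a=2 ⇒ p=485, q=66
(x₁, y₁) = (485, 66);  485² − 54·66² = 1 ✓

485 66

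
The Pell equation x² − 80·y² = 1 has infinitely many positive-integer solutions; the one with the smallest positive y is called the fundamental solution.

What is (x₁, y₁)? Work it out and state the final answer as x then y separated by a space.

9 1

√80 → a₀=8, period (1,16); ℓ=2 even so k=1
step 0: (8, 1)  from 8·(1,0) + (0,1)
step 1: (9, 1)  from 1·(8,1) + (1,0)
(x₁, y₁) = (9, 1);  9² − 80·1² = 1 ✓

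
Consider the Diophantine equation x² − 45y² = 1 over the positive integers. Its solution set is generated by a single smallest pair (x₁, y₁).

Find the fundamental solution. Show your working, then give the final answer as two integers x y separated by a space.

√45 → a₀=6, period (1,2,2,2,1,12); ℓ=6 even so k=5
step 0: (6, 1)  from 6·(1,0) + (0,1)
step 1: (7, 1)  from 1·(6,1) + (1,0)
…
step 3: (47, 7)  from 2·(20,3) + (7,1)
step 4: (114, 17)  from 2·(47,7) + (20,3)
step 5: (161, 24)  from 1·(114,17) + (47,7)
(x₁, y₁) = (161, 24);  161² − 45·24² = 1 ✓

161 24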